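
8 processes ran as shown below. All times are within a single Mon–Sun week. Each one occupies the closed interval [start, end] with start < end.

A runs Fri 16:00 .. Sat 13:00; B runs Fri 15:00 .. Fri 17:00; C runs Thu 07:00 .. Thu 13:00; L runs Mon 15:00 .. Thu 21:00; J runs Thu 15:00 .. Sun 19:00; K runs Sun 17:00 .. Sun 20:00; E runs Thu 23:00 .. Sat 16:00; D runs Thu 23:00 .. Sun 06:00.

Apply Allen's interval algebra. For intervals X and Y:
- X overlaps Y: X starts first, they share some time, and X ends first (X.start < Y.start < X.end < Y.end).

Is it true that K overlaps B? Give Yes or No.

No

K = [Sun 17:00, Sun 20:00], B = [Fri 15:00, Fri 17:00].
Actual relation of K to B: after.
Asked whether 'overlaps' holds → No.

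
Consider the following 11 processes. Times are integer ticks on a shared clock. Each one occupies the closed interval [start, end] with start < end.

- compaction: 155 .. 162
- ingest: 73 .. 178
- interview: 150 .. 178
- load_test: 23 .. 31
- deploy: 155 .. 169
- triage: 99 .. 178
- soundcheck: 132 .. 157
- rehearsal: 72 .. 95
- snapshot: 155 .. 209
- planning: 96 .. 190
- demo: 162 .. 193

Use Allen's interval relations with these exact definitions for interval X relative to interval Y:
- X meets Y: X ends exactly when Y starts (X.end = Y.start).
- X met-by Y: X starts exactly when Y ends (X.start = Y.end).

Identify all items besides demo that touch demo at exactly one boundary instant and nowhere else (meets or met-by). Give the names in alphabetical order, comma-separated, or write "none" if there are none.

compaction

Target demo = [162, 193].
compaction [155, 162] → meets → yes.
deploy [155, 169] → overlaps → no.
ingest [73, 178] → overlaps → no.
interview [150, 178] → overlaps → no.
load_test [23, 31] → before → no.
planning [96, 190] → overlaps → no.
rehearsal [72, 95] → before → no.
snapshot [155, 209] → contains → no.
soundcheck [132, 157] → before → no.
triage [99, 178] → overlaps → no.
Result: compaction.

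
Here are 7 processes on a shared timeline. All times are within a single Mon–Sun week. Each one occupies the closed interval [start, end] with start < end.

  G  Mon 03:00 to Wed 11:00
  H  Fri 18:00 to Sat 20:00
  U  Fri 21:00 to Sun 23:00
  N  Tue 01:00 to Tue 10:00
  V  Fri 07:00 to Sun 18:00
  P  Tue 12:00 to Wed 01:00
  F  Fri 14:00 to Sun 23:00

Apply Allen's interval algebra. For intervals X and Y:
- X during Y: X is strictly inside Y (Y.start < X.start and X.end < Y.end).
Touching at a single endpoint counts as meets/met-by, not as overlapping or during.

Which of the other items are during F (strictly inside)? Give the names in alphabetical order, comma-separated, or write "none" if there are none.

H

Target F = [Fri 14:00, Sun 23:00].
G [Mon 03:00, Wed 11:00] → before → no.
H [Fri 18:00, Sat 20:00] → during → yes.
N [Tue 01:00, Tue 10:00] → before → no.
P [Tue 12:00, Wed 01:00] → before → no.
U [Fri 21:00, Sun 23:00] → finishes → no.
V [Fri 07:00, Sun 18:00] → overlaps → no.
Result: H.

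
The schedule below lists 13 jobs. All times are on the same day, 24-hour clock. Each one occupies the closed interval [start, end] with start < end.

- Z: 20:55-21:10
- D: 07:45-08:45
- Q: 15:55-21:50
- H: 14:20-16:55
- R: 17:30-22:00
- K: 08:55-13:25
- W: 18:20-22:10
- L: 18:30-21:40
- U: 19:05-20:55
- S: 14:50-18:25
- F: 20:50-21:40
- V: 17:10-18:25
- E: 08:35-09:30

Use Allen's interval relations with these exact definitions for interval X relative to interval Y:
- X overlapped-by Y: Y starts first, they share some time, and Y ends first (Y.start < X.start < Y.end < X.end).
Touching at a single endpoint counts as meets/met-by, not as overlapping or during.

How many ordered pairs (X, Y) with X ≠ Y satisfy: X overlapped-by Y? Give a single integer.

Checking all 156 ordered pairs for relation 'overlapped-by'; matching pairs in alphabetical order:
(E, D): E overlapped-by D ✓
(F, U): F overlapped-by U ✓
(K, E): K overlapped-by E ✓
(Q, H): Q overlapped-by H ✓
(Q, S): Q overlapped-by S ✓
(R, Q): R overlapped-by Q ✓
(R, S): R overlapped-by S ✓
(R, V): R overlapped-by V ✓
(S, H): S overlapped-by H ✓
(W, Q): W overlapped-by Q ✓
(W, R): W overlapped-by R ✓
(W, S): W overlapped-by S ✓
(W, V): W overlapped-by V ✓
Count: 13.

13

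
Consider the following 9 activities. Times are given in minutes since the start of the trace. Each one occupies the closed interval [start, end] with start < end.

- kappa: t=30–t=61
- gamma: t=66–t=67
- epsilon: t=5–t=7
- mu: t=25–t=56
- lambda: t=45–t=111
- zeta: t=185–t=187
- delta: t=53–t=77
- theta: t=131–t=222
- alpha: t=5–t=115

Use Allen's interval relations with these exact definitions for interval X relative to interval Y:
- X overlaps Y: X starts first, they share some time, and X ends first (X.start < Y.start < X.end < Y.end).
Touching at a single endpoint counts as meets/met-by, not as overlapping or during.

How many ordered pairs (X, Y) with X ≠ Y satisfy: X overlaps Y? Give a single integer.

5

Checking all 72 ordered pairs for relation 'overlaps'; matching pairs in alphabetical order:
(kappa, delta): kappa overlaps delta ✓
(kappa, lambda): kappa overlaps lambda ✓
(mu, delta): mu overlaps delta ✓
(mu, kappa): mu overlaps kappa ✓
(mu, lambda): mu overlaps lambda ✓
Count: 5.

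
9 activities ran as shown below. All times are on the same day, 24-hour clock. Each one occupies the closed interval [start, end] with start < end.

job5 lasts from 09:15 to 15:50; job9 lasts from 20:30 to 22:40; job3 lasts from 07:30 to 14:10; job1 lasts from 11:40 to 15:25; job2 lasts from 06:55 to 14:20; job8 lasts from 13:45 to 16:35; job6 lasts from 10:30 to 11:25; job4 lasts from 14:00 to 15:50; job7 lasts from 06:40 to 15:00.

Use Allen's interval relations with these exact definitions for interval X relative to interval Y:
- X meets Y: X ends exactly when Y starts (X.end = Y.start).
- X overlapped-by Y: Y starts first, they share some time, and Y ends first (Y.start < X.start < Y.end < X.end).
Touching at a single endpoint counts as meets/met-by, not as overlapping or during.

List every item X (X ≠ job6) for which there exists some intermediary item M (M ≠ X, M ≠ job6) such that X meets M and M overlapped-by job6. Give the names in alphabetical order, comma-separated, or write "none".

none

Target job6 = [10:30, 11:25].
Intermediaries M with M overlapped-by job6: none.
Union: none.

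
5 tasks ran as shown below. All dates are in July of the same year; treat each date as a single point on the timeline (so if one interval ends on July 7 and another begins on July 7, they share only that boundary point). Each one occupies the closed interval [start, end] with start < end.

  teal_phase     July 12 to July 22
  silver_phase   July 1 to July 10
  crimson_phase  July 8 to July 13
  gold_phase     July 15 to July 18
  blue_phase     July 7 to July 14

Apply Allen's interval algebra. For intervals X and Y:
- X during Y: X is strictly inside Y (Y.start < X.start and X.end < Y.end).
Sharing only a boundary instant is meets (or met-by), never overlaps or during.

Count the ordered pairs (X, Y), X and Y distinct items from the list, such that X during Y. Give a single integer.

2

Checking all 20 ordered pairs for relation 'during'; matching pairs in alphabetical order:
(crimson_phase, blue_phase): crimson_phase during blue_phase ✓
(gold_phase, teal_phase): gold_phase during teal_phase ✓
Count: 2.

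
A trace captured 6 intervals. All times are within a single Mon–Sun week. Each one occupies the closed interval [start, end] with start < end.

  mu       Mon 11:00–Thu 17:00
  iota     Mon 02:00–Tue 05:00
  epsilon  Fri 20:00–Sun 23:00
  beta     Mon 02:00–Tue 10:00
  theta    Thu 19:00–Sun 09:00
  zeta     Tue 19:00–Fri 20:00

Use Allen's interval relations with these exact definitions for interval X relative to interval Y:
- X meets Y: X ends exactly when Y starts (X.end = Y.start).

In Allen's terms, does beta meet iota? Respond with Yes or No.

No

beta = [Mon 02:00, Tue 10:00], iota = [Mon 02:00, Tue 05:00].
Actual relation of beta to iota: started-by.
Asked whether 'meets' holds → No.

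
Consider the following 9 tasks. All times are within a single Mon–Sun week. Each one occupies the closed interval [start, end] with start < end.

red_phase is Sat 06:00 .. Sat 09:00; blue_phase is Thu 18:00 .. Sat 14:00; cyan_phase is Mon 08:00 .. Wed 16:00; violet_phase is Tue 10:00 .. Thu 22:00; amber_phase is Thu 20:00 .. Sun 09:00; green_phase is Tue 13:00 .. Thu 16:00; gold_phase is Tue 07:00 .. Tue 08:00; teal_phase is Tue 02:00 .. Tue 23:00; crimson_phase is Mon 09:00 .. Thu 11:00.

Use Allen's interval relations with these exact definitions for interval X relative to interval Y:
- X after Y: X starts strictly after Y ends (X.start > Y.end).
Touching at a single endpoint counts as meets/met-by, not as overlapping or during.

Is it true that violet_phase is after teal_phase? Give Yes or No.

No

violet_phase = [Tue 10:00, Thu 22:00], teal_phase = [Tue 02:00, Tue 23:00].
Actual relation of violet_phase to teal_phase: overlapped-by.
Asked whether 'after' holds → No.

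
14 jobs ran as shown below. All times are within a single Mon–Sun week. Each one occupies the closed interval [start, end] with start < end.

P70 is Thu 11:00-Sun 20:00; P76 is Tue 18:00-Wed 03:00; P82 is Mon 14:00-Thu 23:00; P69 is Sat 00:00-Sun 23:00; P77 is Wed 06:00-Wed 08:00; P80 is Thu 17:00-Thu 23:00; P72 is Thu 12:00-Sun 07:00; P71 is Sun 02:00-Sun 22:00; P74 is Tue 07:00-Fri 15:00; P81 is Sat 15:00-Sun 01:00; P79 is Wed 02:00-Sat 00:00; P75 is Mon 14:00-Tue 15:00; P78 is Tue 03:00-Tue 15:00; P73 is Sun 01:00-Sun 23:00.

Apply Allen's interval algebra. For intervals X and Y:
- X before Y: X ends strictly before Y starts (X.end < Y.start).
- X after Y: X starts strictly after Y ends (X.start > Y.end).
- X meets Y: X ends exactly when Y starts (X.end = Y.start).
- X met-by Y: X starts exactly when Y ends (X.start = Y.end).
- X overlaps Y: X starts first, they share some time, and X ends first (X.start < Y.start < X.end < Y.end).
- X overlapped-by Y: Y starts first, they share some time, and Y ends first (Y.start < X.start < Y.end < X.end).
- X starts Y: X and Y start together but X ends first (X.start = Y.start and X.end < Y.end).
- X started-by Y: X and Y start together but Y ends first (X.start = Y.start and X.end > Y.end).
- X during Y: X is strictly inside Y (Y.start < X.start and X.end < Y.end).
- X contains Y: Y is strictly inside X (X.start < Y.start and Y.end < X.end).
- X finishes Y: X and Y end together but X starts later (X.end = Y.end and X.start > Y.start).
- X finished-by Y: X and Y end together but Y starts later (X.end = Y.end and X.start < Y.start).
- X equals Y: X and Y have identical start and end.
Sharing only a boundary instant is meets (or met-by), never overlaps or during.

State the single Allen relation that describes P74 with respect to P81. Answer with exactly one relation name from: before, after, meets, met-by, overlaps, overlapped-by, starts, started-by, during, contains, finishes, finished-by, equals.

before

P74 = [Tue 07:00, Fri 15:00]; P81 = [Sat 15:00, Sun 01:00].
Compare endpoints: P74.start < P81.start, P74.start < P81.end, P74.end < P81.start, P74.end < P81.end.
That pattern is 'before'.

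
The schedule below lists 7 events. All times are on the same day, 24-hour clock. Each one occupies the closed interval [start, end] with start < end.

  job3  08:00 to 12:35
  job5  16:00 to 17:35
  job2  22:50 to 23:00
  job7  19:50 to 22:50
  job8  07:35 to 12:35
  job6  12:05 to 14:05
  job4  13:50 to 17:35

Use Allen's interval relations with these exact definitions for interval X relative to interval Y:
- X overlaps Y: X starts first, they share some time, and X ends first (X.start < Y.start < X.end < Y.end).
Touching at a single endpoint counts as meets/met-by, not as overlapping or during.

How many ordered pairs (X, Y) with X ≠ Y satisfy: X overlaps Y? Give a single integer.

Checking all 42 ordered pairs for relation 'overlaps'; matching pairs in alphabetical order:
(job3, job6): job3 overlaps job6 ✓
(job6, job4): job6 overlaps job4 ✓
(job8, job6): job8 overlaps job6 ✓
Count: 3.

3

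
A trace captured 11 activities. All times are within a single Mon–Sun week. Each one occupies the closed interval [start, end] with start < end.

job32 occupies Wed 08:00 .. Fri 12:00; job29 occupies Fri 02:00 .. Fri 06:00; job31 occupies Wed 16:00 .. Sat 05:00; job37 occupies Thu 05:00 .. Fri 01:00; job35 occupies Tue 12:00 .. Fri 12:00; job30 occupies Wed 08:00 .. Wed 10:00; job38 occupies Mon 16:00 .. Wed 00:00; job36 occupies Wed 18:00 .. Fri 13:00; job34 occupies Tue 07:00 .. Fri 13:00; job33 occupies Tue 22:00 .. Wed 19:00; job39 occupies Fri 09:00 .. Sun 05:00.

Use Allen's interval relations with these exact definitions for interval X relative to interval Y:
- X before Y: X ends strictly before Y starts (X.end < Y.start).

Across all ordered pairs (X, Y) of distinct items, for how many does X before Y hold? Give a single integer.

18

Checking all 110 ordered pairs for relation 'before'; matching pairs in alphabetical order:
(job29, job39): job29 before job39 ✓
(job30, job29): job30 before job29 ✓
(job30, job31): job30 before job31 ✓
(job30, job36): job30 before job36 ✓
(job30, job37): job30 before job37 ✓
(job30, job39): job30 before job39 ✓
(job33, job29): job33 before job29 ✓
(job33, job37): job33 before job37 ✓
(job33, job39): job33 before job39 ✓
(job37, job29): job37 before job29 ✓
(job37, job39): job37 before job39 ✓
(job38, job29): job38 before job29 ✓
(job38, job30): job38 before job30 ✓
(job38, job31): job38 before job31 ✓
(job38, job32): job38 before job32 ✓
(job38, job36): job38 before job36 ✓
(job38, job37): job38 before job37 ✓
(job38, job39): job38 before job39 ✓
Count: 18.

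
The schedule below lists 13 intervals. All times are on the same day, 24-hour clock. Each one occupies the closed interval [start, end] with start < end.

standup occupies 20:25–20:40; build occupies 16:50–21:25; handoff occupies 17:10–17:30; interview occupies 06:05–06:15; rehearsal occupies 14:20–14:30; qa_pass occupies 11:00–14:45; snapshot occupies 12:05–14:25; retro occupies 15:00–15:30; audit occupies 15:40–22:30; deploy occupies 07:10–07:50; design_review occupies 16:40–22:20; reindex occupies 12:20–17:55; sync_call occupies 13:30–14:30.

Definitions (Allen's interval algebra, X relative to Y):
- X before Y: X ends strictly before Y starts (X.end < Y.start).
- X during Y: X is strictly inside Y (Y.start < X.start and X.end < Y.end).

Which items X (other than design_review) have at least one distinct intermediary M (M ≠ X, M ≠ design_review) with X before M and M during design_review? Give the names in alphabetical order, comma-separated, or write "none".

deploy, handoff, interview, qa_pass, rehearsal, reindex, retro, snapshot, sync_call

Target design_review = [16:40, 22:20].
Intermediaries M with M during design_review: build, handoff, standup.
Via build — items with X before build: deploy, interview, qa_pass, rehearsal, retro, snapshot, sync_call.
Via handoff — items with X before handoff: deploy, interview, qa_pass, rehearsal, retro, snapshot, sync_call.
Via standup — items with X before standup: deploy, handoff, interview, qa_pass, rehearsal, reindex, retro, snapshot, sync_call.
Union: deploy, handoff, interview, qa_pass, rehearsal, reindex, retro, snapshot, sync_call.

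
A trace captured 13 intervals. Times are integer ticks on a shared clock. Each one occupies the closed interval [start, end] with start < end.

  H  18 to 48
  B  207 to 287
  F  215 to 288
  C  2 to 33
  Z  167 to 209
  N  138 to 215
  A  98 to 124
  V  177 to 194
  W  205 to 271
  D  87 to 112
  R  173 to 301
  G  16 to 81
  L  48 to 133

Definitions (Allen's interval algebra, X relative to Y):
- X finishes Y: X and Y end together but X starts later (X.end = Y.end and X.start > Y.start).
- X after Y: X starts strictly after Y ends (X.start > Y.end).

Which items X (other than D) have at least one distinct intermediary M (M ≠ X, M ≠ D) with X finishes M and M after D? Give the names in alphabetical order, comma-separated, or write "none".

none

Target D = [87, 112].
Intermediaries M with M after D: B, F, N, R, V, W, Z.
Via B — items with X finishes B: none.
Via F — items with X finishes F: none.
Via N — items with X finishes N: none.
Via R — items with X finishes R: none.
Via V — items with X finishes V: none.
Via W — items with X finishes W: none.
Via Z — items with X finishes Z: none.
Union: none.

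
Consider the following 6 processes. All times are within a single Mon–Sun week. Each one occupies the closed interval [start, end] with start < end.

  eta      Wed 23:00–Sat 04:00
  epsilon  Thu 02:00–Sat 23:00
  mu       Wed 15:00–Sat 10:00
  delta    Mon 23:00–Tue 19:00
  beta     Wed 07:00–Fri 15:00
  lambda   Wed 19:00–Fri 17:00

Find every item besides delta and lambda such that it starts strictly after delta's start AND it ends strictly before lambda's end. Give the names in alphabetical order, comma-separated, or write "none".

Conditions: its start is strictly after delta's start (X.start > Mon 23:00) AND its end is strictly before lambda's end (X.end < Fri 17:00).
beta: start Wed 07:00 > Mon 23:00? ✓; end Fri 15:00 < Fri 17:00? ✓ → yes.
epsilon: start Thu 02:00 > Mon 23:00? ✓; end Sat 23:00 < Fri 17:00? ✗ → no.
eta: start Wed 23:00 > Mon 23:00? ✓; end Sat 04:00 < Fri 17:00? ✗ → no.
mu: start Wed 15:00 > Mon 23:00? ✓; end Sat 10:00 < Fri 17:00? ✗ → no.
Result: beta.

beta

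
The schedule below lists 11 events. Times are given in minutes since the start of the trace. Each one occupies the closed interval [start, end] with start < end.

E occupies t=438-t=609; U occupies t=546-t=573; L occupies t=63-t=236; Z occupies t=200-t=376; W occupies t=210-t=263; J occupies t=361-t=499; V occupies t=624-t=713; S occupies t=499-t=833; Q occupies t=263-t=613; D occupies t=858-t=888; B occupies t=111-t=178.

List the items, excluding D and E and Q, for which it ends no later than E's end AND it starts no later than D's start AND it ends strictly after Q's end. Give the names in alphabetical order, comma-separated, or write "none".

Conditions: its end is no later than E's end (X.end <= t=609) AND its start is no later than D's start (X.start <= t=858) AND its end is strictly after Q's end (X.end > t=613).
B: end t=178 <= t=609? ✓; start t=111 <= t=858? ✓; end t=178 > t=613? ✗ → no.
J: end t=499 <= t=609? ✓; start t=361 <= t=858? ✓; end t=499 > t=613? ✗ → no.
L: end t=236 <= t=609? ✓; start t=63 <= t=858? ✓; end t=236 > t=613? ✗ → no.
S: end t=833 <= t=609? ✗; start t=499 <= t=858? ✓; end t=833 > t=613? ✓ → no.
U: end t=573 <= t=609? ✓; start t=546 <= t=858? ✓; end t=573 > t=613? ✗ → no.
V: end t=713 <= t=609? ✗; start t=624 <= t=858? ✓; end t=713 > t=613? ✓ → no.
W: end t=263 <= t=609? ✓; start t=210 <= t=858? ✓; end t=263 > t=613? ✗ → no.
Z: end t=376 <= t=609? ✓; start t=200 <= t=858? ✓; end t=376 > t=613? ✗ → no.
Result: none.

none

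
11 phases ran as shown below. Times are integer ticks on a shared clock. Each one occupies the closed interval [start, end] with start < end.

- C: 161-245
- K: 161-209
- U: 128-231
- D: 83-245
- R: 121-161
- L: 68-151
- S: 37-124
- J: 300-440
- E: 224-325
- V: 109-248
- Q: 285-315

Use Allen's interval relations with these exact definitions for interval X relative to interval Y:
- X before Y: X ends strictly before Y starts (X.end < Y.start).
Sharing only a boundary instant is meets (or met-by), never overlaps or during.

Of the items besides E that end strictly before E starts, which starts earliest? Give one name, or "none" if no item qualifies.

Target E = [224, 325].
C [161, 245] → overlaps → excluded.
D [83, 245] → overlaps → excluded.
J [300, 440] → overlapped-by → excluded.
K [161, 209] → before → candidate.
L [68, 151] → before → candidate.
Q [285, 315] → during → excluded.
R [121, 161] → before → candidate.
S [37, 124] → before → candidate.
U [128, 231] → overlaps → excluded.
V [109, 248] → overlaps → excluded.
Among candidates, earliest start is 37 → S.

S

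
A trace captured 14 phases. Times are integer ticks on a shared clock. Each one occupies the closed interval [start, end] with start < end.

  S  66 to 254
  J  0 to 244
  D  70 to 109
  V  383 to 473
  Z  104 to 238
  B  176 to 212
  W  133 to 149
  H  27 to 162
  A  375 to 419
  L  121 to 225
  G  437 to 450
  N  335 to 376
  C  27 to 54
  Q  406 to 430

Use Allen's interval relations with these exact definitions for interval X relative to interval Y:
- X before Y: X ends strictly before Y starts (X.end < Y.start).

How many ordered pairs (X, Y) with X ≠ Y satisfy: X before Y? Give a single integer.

61

Checking all 182 ordered pairs for relation 'before'; matching pairs in alphabetical order:
(A, G): A before G ✓
(B, A): B before A ✓
(B, G): B before G ✓
(B, N): B before N ✓
(B, Q): B before Q ✓
(B, V): B before V ✓
(C, A): C before A ✓
(C, B): C before B ✓
(C, D): C before D ✓
(C, G): C before G ✓
(C, L): C before L ✓
(C, N): C before N ✓
(C, Q): C before Q ✓
(C, S): C before S ✓
(C, V): C before V ✓
(C, W): C before W ✓
(C, Z): C before Z ✓
(D, A): D before A ✓
(D, B): D before B ✓
(D, G): D before G ✓
(D, L): D before L ✓
(D, N): D before N ✓
(D, Q): D before Q ✓
(D, V): D before V ✓
... plus 37 further pairs not listed.
Count: 61.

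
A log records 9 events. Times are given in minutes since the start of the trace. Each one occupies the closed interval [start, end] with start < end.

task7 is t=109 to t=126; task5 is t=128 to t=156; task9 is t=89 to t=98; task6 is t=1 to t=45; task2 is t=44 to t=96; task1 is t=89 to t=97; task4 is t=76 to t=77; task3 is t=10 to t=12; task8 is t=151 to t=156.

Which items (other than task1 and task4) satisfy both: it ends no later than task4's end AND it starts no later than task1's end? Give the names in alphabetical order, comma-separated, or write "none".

Conditions: its end is no later than task4's end (X.end <= t=77) AND its start is no later than task1's end (X.start <= t=97).
task2: end t=96 <= t=77? ✗; start t=44 <= t=97? ✓ → no.
task3: end t=12 <= t=77? ✓; start t=10 <= t=97? ✓ → yes.
task5: end t=156 <= t=77? ✗; start t=128 <= t=97? ✗ → no.
task6: end t=45 <= t=77? ✓; start t=1 <= t=97? ✓ → yes.
task7: end t=126 <= t=77? ✗; start t=109 <= t=97? ✗ → no.
task8: end t=156 <= t=77? ✗; start t=151 <= t=97? ✗ → no.
task9: end t=98 <= t=77? ✗; start t=89 <= t=97? ✓ → no.
Result: task3, task6.

task3, task6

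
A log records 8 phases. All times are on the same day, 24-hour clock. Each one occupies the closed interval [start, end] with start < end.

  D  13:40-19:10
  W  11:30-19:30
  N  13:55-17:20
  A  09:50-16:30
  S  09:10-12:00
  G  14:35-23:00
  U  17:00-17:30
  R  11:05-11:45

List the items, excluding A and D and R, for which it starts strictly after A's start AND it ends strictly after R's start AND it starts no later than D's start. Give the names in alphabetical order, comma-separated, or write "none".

W

Conditions: its start is strictly after A's start (X.start > 09:50) AND its end is strictly after R's start (X.end > 11:05) AND its start is no later than D's start (X.start <= 13:40).
G: start 14:35 > 09:50? ✓; end 23:00 > 11:05? ✓; start 14:35 <= 13:40? ✗ → no.
N: start 13:55 > 09:50? ✓; end 17:20 > 11:05? ✓; start 13:55 <= 13:40? ✗ → no.
S: start 09:10 > 09:50? ✗; end 12:00 > 11:05? ✓; start 09:10 <= 13:40? ✓ → no.
U: start 17:00 > 09:50? ✓; end 17:30 > 11:05? ✓; start 17:00 <= 13:40? ✗ → no.
W: start 11:30 > 09:50? ✓; end 19:30 > 11:05? ✓; start 11:30 <= 13:40? ✓ → yes.
Result: W.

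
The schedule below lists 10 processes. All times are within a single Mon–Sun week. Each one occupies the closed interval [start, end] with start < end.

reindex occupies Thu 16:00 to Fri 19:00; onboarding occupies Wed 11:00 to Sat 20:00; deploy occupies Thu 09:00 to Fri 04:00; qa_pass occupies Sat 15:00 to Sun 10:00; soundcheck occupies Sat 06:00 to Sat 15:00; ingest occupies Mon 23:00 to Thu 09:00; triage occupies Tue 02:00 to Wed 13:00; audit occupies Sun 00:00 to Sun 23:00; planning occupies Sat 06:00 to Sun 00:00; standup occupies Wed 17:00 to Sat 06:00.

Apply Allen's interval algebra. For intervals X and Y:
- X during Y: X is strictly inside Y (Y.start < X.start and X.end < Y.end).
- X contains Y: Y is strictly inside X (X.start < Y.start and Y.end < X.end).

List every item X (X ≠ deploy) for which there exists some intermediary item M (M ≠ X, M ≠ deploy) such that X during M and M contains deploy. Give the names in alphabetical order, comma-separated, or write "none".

Target deploy = [Thu 09:00, Fri 04:00].
Intermediaries M with M contains deploy: onboarding, standup.
Via onboarding — items with X during onboarding: reindex, soundcheck, standup.
Via standup — items with X during standup: reindex.
Union: reindex, soundcheck, standup.

reindex, soundcheck, standup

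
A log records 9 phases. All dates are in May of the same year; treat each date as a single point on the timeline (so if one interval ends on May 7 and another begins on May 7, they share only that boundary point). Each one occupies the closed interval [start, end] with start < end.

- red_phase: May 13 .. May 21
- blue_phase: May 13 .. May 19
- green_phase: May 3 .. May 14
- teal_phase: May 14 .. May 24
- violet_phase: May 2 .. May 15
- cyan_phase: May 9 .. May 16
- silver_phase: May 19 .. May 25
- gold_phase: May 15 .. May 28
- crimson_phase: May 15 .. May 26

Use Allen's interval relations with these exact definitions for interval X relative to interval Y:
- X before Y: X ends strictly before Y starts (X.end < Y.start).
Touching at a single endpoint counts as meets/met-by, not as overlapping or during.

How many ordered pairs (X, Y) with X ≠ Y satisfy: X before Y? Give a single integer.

Checking all 72 ordered pairs for relation 'before'; matching pairs in alphabetical order:
(cyan_phase, silver_phase): cyan_phase before silver_phase ✓
(green_phase, crimson_phase): green_phase before crimson_phase ✓
(green_phase, gold_phase): green_phase before gold_phase ✓
(green_phase, silver_phase): green_phase before silver_phase ✓
(violet_phase, silver_phase): violet_phase before silver_phase ✓
Count: 5.

5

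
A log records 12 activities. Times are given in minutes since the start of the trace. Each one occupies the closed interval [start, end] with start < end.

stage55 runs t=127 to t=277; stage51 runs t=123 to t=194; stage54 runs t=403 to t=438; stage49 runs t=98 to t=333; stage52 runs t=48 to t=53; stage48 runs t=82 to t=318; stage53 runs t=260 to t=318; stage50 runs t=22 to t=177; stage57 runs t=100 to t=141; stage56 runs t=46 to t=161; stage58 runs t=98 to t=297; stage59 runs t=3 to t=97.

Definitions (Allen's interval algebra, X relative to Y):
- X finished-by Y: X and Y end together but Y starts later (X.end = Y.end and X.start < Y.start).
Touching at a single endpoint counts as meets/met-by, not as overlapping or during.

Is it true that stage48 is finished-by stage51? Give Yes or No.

stage48 = [t=82, t=318], stage51 = [t=123, t=194].
Actual relation of stage48 to stage51: contains.
Asked whether 'finished-by' holds → No.

No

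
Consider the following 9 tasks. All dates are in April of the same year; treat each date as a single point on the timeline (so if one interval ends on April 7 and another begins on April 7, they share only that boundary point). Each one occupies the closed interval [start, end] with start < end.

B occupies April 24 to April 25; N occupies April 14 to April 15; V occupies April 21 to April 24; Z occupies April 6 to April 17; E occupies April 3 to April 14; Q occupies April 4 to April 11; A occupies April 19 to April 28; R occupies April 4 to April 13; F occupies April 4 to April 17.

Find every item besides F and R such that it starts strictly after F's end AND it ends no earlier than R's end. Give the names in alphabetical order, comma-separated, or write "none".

Conditions: its start is strictly after F's end (X.start > April 17) AND its end is no earlier than R's end (X.end >= April 13).
A: start April 19 > April 17? ✓; end April 28 >= April 13? ✓ → yes.
B: start April 24 > April 17? ✓; end April 25 >= April 13? ✓ → yes.
E: start April 3 > April 17? ✗; end April 14 >= April 13? ✓ → no.
N: start April 14 > April 17? ✗; end April 15 >= April 13? ✓ → no.
Q: start April 4 > April 17? ✗; end April 11 >= April 13? ✗ → no.
V: start April 21 > April 17? ✓; end April 24 >= April 13? ✓ → yes.
Z: start April 6 > April 17? ✗; end April 17 >= April 13? ✓ → no.
Result: A, B, V.

A, B, V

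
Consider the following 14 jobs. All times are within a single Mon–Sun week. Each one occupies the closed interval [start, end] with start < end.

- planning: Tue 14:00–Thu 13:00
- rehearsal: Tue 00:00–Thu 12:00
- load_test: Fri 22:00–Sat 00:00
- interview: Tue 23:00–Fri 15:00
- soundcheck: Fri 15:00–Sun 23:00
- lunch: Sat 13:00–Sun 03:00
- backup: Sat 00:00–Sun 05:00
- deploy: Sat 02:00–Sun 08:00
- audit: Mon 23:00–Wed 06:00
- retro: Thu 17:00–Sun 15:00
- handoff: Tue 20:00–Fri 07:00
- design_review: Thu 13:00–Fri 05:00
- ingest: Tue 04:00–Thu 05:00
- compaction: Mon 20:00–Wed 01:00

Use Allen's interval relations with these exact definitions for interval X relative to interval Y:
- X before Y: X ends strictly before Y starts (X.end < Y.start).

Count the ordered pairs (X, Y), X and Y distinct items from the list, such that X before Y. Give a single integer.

50

Checking all 182 ordered pairs for relation 'before'; matching pairs in alphabetical order:
(audit, backup): audit before backup ✓
(audit, deploy): audit before deploy ✓
(audit, design_review): audit before design_review ✓
(audit, load_test): audit before load_test ✓
(audit, lunch): audit before lunch ✓
(audit, retro): audit before retro ✓
(audit, soundcheck): audit before soundcheck ✓
(compaction, backup): compaction before backup ✓
(compaction, deploy): compaction before deploy ✓
(compaction, design_review): compaction before design_review ✓
(compaction, load_test): compaction before load_test ✓
(compaction, lunch): compaction before lunch ✓
(compaction, retro): compaction before retro ✓
(compaction, soundcheck): compaction before soundcheck ✓
(design_review, backup): design_review before backup ✓
(design_review, deploy): design_review before deploy ✓
(design_review, load_test): design_review before load_test ✓
(design_review, lunch): design_review before lunch ✓
(design_review, soundcheck): design_review before soundcheck ✓
(handoff, backup): handoff before backup ✓
(handoff, deploy): handoff before deploy ✓
(handoff, load_test): handoff before load_test ✓
(handoff, lunch): handoff before lunch ✓
(handoff, soundcheck): handoff before soundcheck ✓
... plus 26 further pairs not listed.
Count: 50.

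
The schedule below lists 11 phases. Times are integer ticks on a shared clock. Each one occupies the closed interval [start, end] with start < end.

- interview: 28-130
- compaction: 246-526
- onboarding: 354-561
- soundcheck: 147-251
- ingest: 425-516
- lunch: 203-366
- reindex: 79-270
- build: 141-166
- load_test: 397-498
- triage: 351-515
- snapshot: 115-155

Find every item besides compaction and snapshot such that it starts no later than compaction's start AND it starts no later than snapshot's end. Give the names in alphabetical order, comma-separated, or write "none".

build, interview, reindex, soundcheck

Conditions: its start is no later than compaction's start (X.start <= 246) AND its start is no later than snapshot's end (X.start <= 155).
build: start 141 <= 246? ✓; start 141 <= 155? ✓ → yes.
ingest: start 425 <= 246? ✗; start 425 <= 155? ✗ → no.
interview: start 28 <= 246? ✓; start 28 <= 155? ✓ → yes.
load_test: start 397 <= 246? ✗; start 397 <= 155? ✗ → no.
lunch: start 203 <= 246? ✓; start 203 <= 155? ✗ → no.
onboarding: start 354 <= 246? ✗; start 354 <= 155? ✗ → no.
reindex: start 79 <= 246? ✓; start 79 <= 155? ✓ → yes.
soundcheck: start 147 <= 246? ✓; start 147 <= 155? ✓ → yes.
triage: start 351 <= 246? ✗; start 351 <= 155? ✗ → no.
Result: build, interview, reindex, soundcheck.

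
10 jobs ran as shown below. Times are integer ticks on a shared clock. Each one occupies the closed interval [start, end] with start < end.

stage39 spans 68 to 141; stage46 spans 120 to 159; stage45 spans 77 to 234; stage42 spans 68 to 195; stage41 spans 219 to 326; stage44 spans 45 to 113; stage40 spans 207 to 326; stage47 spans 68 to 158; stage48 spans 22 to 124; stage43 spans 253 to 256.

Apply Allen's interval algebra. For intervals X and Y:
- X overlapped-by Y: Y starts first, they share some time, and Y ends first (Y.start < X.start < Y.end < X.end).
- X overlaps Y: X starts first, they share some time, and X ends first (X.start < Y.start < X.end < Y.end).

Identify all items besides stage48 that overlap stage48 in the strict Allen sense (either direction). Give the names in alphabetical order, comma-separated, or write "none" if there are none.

stage39, stage42, stage45, stage46, stage47

Target stage48 = [22, 124].
stage39 [68, 141] → overlapped-by → yes.
stage40 [207, 326] → after → no.
stage41 [219, 326] → after → no.
stage42 [68, 195] → overlapped-by → yes.
stage43 [253, 256] → after → no.
stage44 [45, 113] → during → no.
stage45 [77, 234] → overlapped-by → yes.
stage46 [120, 159] → overlapped-by → yes.
stage47 [68, 158] → overlapped-by → yes.
Result: stage39, stage42, stage45, stage46, stage47.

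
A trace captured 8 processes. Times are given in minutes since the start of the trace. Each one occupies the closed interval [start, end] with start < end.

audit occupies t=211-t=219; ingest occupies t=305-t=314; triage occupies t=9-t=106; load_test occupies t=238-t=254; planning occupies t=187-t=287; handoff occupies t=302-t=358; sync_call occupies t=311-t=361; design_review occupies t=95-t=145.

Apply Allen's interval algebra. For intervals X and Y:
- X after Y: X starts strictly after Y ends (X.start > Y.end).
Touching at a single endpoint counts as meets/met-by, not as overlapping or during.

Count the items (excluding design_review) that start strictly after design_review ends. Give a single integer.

Target design_review = [t=95, t=145].
audit [t=211, t=219] → after → counts.
handoff [t=302, t=358] → after → counts.
ingest [t=305, t=314] → after → counts.
load_test [t=238, t=254] → after → counts.
planning [t=187, t=287] → after → counts.
sync_call [t=311, t=361] → after → counts.
triage [t=9, t=106] → overlaps → no.
Total: 6.

6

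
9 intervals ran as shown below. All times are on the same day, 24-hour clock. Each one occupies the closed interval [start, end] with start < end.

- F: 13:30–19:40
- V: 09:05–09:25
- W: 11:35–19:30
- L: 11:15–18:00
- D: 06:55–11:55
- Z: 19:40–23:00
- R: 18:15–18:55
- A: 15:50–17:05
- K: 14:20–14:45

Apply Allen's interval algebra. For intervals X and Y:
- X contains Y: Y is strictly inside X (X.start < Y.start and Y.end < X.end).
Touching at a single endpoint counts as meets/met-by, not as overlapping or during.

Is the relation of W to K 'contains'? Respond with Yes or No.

Yes

W = [11:35, 19:30], K = [14:20, 14:45].
Actual relation of W to K: contains.
Asked whether 'contains' holds → Yes.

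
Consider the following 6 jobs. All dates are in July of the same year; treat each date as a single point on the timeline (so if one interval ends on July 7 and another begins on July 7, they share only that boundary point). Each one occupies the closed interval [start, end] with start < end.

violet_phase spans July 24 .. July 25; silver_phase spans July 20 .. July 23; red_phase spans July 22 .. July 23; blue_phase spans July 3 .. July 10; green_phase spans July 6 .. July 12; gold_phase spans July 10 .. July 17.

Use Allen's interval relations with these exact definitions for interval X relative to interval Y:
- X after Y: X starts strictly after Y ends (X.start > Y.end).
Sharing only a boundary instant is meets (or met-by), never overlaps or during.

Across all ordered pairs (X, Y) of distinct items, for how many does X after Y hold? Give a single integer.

11

Checking all 30 ordered pairs for relation 'after'; matching pairs in alphabetical order:
(red_phase, blue_phase): red_phase after blue_phase ✓
(red_phase, gold_phase): red_phase after gold_phase ✓
(red_phase, green_phase): red_phase after green_phase ✓
(silver_phase, blue_phase): silver_phase after blue_phase ✓
(silver_phase, gold_phase): silver_phase after gold_phase ✓
(silver_phase, green_phase): silver_phase after green_phase ✓
(violet_phase, blue_phase): violet_phase after blue_phase ✓
(violet_phase, gold_phase): violet_phase after gold_phase ✓
(violet_phase, green_phase): violet_phase after green_phase ✓
(violet_phase, red_phase): violet_phase after red_phase ✓
(violet_phase, silver_phase): violet_phase after silver_phase ✓
Count: 11.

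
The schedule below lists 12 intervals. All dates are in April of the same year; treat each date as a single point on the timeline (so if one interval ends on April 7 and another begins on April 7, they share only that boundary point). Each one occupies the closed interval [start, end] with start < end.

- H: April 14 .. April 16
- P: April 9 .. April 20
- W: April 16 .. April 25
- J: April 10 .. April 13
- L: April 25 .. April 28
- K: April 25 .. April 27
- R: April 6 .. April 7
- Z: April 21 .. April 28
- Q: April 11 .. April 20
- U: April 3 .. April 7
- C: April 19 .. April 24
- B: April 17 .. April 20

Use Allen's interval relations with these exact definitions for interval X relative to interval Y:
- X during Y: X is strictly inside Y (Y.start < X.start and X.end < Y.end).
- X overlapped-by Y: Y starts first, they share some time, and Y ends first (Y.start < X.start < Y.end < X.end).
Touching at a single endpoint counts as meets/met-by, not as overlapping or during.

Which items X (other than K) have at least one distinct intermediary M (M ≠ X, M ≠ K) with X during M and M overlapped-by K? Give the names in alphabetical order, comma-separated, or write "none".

Target K = [April 25, April 27].
Intermediaries M with M overlapped-by K: none.
Union: none.

none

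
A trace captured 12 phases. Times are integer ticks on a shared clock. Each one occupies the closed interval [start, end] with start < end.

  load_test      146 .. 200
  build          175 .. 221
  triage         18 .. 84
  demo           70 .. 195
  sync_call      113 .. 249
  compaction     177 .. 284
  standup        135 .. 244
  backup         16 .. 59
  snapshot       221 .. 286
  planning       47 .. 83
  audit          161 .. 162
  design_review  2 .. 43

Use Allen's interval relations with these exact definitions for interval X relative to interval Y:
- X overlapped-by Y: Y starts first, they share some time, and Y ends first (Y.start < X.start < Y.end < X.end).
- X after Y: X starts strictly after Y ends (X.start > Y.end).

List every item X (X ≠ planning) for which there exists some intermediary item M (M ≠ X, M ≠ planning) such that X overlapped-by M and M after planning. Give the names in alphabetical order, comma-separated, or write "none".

Target planning = [47, 83].
Intermediaries M with M after planning: audit, build, compaction, load_test, snapshot, standup, sync_call.
Via audit — items with X overlapped-by audit: none.
Via build — items with X overlapped-by build: compaction.
Via compaction — items with X overlapped-by compaction: snapshot.
Via load_test — items with X overlapped-by load_test: build, compaction.
Via snapshot — items with X overlapped-by snapshot: none.
Via standup — items with X overlapped-by standup: compaction, snapshot.
Via sync_call — items with X overlapped-by sync_call: compaction, snapshot.
Union: build, compaction, snapshot.

build, compaction, snapshot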